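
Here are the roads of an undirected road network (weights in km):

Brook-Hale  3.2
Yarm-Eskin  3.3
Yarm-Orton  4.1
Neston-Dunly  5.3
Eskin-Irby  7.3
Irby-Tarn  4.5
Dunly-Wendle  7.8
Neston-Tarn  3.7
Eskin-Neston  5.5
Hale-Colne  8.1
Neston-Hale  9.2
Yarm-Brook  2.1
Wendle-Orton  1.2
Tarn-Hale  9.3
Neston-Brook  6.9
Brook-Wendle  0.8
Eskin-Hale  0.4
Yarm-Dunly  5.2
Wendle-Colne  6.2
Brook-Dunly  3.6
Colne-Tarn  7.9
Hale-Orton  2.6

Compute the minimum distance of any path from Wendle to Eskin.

4.2 km

Shortest distances from Wendle:
Wendle: 0
Brook: 0.8  (via Wendle)
Orton: 1.2  (via Wendle)
Yarm: 2.9  (via Brook)
Hale: 3.8  (via Orton)
Eskin: 4.2  (via Hale)
Shortest route: Wendle → Orton → Hale → Eskin = 4.2 km.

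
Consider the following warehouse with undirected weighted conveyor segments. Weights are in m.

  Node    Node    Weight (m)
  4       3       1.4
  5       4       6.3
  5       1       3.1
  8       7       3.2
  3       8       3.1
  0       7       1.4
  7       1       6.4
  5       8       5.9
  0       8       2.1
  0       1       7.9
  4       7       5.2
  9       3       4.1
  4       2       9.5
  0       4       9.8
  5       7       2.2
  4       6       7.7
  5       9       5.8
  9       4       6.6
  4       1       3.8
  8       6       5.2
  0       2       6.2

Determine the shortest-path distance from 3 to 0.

Compare a few routes:
3–8–0: 3.1+2.1 = 5.2
3–8–7–0: 3.1+3.2+1.4 = 7.7
3–4–0: 1.4+9.8 = 11.2
3–4–7–0: 1.4+5.2+1.4 = 8
Cheapest is 3–8–0 at 5.2 m.

5.2 m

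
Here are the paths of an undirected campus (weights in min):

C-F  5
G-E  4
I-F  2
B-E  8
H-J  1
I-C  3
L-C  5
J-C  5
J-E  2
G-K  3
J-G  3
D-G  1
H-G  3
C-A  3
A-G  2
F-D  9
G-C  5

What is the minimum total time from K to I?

Settle nodes by increasing distance from K:
K: 0
G: 3  (via K)
D: 4  (via G)
A: 5  (via G)
H: 6  (via G)
J: 6  (via G)
E: 7  (via G)
C: 8  (via G)
I: 11  (via C)
Shortest route: K–G–C–I = 11 min.

11 min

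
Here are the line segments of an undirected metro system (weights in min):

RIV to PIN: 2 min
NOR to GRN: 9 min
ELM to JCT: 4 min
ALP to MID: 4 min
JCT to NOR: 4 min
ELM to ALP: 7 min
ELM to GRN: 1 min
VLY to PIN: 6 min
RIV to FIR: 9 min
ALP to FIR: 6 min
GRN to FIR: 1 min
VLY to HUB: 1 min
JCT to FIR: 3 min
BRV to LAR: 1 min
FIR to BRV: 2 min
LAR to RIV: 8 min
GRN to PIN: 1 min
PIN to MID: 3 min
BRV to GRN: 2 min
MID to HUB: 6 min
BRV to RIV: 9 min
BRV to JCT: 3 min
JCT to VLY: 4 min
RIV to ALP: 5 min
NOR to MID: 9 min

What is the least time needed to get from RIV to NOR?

11 min

Enumerating some paths:
RIV–PIN–GRN–FIR–JCT–NOR: 2+1+1+3+4 = 11
RIV–PIN–GRN–ELM–JCT–NOR: 2+1+1+4+4 = 12
Cheapest is RIV–PIN–GRN–FIR–JCT–NOR at 11 min.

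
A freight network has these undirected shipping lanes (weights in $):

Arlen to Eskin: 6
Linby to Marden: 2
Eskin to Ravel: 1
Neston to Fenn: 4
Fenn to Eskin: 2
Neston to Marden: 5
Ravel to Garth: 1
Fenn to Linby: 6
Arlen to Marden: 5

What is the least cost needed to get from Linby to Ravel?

Compare a few routes:
Linby → Fenn → Eskin → Ravel: 6+2+1 = 9
Linby → Marden → Neston → Fenn → Eskin → Ravel: 2+5+4+2+1 = 14
The minimum is $9 via Linby → Fenn → Eskin → Ravel.

$9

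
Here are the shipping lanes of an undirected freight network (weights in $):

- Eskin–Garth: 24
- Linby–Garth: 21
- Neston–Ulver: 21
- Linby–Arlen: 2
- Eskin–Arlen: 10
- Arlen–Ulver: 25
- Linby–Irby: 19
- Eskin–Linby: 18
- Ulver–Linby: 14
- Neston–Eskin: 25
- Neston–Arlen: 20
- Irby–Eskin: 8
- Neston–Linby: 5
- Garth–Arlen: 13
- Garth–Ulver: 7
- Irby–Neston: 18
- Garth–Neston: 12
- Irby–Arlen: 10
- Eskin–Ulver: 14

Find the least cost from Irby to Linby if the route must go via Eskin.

$20

Shortest Irby→Eskin: Irby → Eskin = 8
Best Eskin to Linby: Eskin → Arlen → Linby costing 12
Total via Eskin: 8 + 12 = $20.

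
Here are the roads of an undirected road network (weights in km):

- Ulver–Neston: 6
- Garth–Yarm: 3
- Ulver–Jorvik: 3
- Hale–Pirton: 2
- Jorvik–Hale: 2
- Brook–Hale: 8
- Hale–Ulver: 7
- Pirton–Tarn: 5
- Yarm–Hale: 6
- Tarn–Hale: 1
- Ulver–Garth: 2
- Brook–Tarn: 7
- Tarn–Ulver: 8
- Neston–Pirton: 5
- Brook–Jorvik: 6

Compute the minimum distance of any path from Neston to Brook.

Settle nodes by increasing distance from Neston:
Neston: 0
Pirton: 5  (via Neston)
Ulver: 6  (via Neston)
Hale: 7  (via Pirton)
Garth: 8  (via Ulver)
Tarn: 8  (via Hale)
Jorvik: 9  (via Ulver)
Yarm: 11  (via Garth)
Brook: 15  (via Hale)
Shortest route: Neston → Pirton → Hale → Brook = 15 km.

15 km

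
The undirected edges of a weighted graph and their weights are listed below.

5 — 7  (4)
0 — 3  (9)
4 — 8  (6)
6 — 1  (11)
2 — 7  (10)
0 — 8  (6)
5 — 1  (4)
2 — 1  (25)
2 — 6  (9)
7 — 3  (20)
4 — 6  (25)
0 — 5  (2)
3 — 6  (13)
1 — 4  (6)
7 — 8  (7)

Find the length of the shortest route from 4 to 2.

Running Dijkstra from 4:
4: 0
1: 6  (via 4)
8: 6  (via 4)
5: 10  (via 1)
0: 12  (via 8)
7: 13  (via 8)
6: 17  (via 1)
3: 21  (via 0)
2: 23  (via 7)
Shortest route: 4–8–7–2 = 23.

23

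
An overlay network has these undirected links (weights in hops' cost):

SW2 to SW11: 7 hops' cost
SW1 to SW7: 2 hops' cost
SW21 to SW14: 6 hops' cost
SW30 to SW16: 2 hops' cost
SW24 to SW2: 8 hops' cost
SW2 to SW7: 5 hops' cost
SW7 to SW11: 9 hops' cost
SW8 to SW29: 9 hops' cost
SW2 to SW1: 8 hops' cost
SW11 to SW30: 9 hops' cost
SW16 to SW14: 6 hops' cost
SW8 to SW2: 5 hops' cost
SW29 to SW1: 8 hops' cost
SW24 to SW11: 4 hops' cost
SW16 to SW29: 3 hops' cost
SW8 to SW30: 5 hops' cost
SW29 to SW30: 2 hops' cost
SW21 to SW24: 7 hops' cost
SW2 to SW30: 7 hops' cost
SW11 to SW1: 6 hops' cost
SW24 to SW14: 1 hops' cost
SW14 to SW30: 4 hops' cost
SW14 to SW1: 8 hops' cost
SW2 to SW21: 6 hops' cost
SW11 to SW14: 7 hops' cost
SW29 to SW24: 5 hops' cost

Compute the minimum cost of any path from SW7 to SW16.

13 hops' cost

Settle nodes by increasing distance from SW7:
SW7: 0
SW1: 2  (via SW7)
SW2: 5  (via SW7)
SW11: 8  (via SW1)
SW14: 10  (via SW1)
SW29: 10  (via SW1)
SW8: 10  (via SW2)
SW24: 11  (via SW14)
SW21: 11  (via SW2)
SW30: 12  (via SW2)
SW16: 13  (via SW29)
Shortest route: SW7–SW1–SW29–SW16 = 13 hops' cost.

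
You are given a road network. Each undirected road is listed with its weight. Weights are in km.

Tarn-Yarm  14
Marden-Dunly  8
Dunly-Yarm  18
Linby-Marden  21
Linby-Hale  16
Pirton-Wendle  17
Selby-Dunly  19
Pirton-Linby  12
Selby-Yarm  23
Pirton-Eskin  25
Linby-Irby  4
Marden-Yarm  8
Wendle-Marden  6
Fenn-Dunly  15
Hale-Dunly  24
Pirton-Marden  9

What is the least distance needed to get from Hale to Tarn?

Shortest distances from Hale:
Hale: 0
Linby: 16  (via Hale)
Irby: 20  (via Linby)
Dunly: 24  (via Hale)
Pirton: 28  (via Linby)
Marden: 32  (via Dunly)
Wendle: 38  (via Marden)
Fenn: 39  (via Dunly)
Yarm: 40  (via Marden)
Selby: 43  (via Dunly)
Eskin: 53  (via Pirton)
Tarn: 54  (via Yarm)
Shortest route: Hale → Dunly → Marden → Yarm → Tarn = 54 km.

54 km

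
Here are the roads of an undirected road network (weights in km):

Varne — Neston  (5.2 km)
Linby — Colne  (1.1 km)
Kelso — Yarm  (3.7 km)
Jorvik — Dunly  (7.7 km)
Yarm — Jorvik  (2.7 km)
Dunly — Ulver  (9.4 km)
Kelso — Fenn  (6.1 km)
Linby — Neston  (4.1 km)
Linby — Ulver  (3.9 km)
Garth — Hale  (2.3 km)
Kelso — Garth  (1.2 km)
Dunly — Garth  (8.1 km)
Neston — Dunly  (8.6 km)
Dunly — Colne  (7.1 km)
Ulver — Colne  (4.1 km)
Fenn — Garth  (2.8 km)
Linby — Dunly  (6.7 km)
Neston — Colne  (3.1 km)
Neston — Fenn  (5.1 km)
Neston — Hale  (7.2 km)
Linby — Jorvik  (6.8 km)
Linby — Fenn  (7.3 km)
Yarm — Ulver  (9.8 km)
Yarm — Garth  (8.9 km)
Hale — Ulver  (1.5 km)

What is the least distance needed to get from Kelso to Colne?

Candidate routes:
Kelso–Garth–Hale–Ulver–Linby–Colne: 1.2+2.3+1.5+3.9+1.1 = 10
Kelso–Garth–Fenn–Neston–Colne: 1.2+2.8+5.1+3.1 = 12.2
Kelso–Garth–Hale–Ulver–Colne: 1.2+2.3+1.5+4.1 = 9.1
Cheapest is Kelso–Garth–Hale–Ulver–Colne at 9.1 km.

9.1 km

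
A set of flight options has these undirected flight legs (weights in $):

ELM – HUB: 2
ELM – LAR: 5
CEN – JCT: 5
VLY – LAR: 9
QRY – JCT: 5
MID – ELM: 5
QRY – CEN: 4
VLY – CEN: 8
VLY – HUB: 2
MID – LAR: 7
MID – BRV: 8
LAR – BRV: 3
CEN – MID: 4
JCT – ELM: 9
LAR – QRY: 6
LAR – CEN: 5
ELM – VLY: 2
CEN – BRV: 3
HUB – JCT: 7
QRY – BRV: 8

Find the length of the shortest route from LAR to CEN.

Candidate routes:
LAR - BRV - CEN: 3+3 = 6
LAR - CEN: 5 = 5
The minimum is $5 via LAR - CEN.

$5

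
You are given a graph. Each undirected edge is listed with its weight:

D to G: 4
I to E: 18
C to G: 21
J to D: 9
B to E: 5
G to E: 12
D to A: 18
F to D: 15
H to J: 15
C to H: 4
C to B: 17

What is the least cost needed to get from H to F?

Compare a few routes:
H - C - B - E - G - D - F: 4+17+5+12+4+15 = 57
H - C - G - D - F: 4+21+4+15 = 44
H - J - D - F: 15+9+15 = 39
Cheapest is H - J - D - F at 39.

39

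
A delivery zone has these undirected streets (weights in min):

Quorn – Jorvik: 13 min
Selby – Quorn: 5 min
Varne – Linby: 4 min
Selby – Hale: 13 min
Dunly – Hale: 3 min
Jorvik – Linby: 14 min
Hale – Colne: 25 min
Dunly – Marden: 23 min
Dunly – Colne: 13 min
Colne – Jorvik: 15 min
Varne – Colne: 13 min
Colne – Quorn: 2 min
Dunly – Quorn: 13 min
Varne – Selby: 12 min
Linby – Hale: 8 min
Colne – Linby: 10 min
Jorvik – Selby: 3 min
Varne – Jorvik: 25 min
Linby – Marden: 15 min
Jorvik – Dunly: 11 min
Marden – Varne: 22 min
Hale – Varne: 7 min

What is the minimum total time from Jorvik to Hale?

Shortest distances from Jorvik:
Jorvik: 0
Selby: 3  (via Jorvik)
Quorn: 8  (via Selby)
Colne: 10  (via Quorn)
Dunly: 11  (via Jorvik)
Hale: 14  (via Dunly)
Shortest route: Jorvik–Dunly–Hale = 14 min.

14 min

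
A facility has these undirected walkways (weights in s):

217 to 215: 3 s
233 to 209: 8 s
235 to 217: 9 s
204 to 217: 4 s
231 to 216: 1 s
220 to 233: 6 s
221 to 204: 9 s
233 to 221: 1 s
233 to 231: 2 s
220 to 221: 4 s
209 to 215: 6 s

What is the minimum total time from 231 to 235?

25 s

Enumerating some paths:
231 → 233 → 221 → 204 → 217 → 235: 2+1+9+4+9 = 25
231 → 233 → 209 → 215 → 217 → 235: 2+8+6+3+9 = 28
Cheapest is 231 → 233 → 221 → 204 → 217 → 235 at 25 s.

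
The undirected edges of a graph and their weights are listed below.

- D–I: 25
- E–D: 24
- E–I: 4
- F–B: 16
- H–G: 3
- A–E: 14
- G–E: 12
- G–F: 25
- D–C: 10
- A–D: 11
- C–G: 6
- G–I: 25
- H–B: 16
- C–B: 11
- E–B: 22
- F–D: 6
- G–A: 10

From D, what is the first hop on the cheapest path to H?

C

Enumerating some paths:
D - A - G - H: 11+10+3 = 24
D - C - G - H: 10+6+3 = 19
Cheapest is D - C - G - H at 19.
So from D the first move is to C.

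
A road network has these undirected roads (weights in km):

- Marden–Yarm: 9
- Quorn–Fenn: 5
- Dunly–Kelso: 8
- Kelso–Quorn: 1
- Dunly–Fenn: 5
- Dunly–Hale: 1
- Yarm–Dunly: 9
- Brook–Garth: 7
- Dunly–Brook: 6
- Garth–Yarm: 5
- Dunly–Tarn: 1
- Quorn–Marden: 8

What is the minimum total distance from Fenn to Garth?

Shortest distances from Fenn:
Fenn: 0
Quorn: 5  (via Fenn)
Dunly: 5  (via Fenn)
Hale: 6  (via Dunly)
Tarn: 6  (via Dunly)
Kelso: 6  (via Quorn)
Brook: 11  (via Dunly)
Marden: 13  (via Quorn)
Yarm: 14  (via Dunly)
Garth: 18  (via Brook)
Shortest route: Fenn → Dunly → Brook → Garth = 18 km.

18 km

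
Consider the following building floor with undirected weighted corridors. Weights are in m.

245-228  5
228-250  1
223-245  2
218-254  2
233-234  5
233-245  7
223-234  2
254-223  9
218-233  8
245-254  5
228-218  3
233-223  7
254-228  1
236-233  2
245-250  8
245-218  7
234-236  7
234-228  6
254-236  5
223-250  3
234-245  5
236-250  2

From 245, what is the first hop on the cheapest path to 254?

Candidate routes:
245 → 228 → 254: 5+1 = 6
245 → 254: 5 = 5
Cheapest is 245 → 254 at 5 m.
So from 245 the first move is to 254.

254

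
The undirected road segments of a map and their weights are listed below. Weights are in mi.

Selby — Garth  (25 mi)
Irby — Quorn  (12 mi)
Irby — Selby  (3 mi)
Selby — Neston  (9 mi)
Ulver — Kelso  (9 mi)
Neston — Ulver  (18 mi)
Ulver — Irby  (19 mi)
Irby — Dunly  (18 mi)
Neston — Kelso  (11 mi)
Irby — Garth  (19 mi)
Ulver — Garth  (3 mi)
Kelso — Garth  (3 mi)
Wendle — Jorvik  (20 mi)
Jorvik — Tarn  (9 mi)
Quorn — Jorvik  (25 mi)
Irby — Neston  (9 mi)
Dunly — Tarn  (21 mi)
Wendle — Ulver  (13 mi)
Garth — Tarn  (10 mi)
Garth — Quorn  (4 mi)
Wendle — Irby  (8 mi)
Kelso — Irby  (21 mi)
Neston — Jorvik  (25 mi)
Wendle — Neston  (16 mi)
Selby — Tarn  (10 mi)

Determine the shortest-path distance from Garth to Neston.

Enumerating some paths:
Garth - Kelso - Neston: 3+11 = 14
Garth - Ulver - Neston: 3+18 = 21
Cheapest is Garth - Kelso - Neston at 14 mi.

14 mi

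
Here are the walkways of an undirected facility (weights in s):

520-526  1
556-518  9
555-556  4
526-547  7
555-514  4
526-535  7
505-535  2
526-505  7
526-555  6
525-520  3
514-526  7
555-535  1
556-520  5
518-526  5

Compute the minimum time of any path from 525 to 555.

10 s

Enumerating some paths:
525 - 520 - 526 - 555: 3+1+6 = 10
525 - 520 - 556 - 555: 3+5+4 = 12
525 - 520 - 526 - 505 - 535 - 555: 3+1+7+2+1 = 14
525 - 520 - 526 - 535 - 555: 3+1+7+1 = 12
The minimum is 10 s via 525 - 520 - 526 - 555.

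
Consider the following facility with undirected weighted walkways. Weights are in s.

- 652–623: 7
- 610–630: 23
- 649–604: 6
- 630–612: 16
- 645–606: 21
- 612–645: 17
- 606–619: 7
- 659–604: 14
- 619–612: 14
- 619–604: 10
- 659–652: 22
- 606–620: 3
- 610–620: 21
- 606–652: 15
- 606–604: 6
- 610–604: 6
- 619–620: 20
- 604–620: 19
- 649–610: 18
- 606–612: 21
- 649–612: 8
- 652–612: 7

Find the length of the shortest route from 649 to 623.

22 s

Candidate routes:
649 - 612 - 652 - 623: 8+7+7 = 22
649 - 604 - 606 - 652 - 623: 6+6+15+7 = 34
The minimum is 22 s via 649 - 612 - 652 - 623.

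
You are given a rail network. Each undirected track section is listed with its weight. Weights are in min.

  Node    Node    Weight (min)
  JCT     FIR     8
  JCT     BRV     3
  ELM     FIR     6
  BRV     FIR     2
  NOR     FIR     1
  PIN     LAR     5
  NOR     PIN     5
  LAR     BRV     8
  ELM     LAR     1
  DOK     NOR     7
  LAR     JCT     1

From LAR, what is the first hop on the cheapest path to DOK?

Candidate routes:
LAR - ELM - FIR - NOR - DOK: 1+6+1+7 = 15
LAR - JCT - BRV - FIR - NOR - DOK: 1+3+2+1+7 = 14
LAR - JCT - FIR - NOR - DOK: 1+8+1+7 = 17
The minimum is 14 min via LAR - JCT - BRV - FIR - NOR - DOK.
So from LAR the first move is to JCT.

JCT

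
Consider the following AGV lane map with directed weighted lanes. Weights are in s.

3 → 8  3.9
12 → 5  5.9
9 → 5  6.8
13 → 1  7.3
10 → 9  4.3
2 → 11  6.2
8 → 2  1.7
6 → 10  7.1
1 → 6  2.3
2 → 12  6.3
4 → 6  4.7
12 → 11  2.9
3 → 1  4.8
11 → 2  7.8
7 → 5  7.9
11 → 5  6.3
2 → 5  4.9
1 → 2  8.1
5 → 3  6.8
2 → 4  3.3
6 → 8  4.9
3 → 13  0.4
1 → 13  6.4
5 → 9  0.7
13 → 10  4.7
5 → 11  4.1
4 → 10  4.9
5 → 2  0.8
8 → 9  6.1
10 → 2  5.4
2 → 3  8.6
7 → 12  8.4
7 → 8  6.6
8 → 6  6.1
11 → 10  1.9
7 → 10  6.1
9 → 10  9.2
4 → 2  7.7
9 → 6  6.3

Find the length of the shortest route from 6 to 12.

12.9 s

Candidate routes:
6 → 10 → 9 → 5 → 2 → 12: 7.1+4.3+6.8+0.8+6.3 = 25.3
6 → 8 → 2 → 12: 4.9+1.7+6.3 = 12.9
6 → 10 → 2 → 12: 7.1+5.4+6.3 = 18.8
6 → 8 → 9 → 5 → 2 → 12: 4.9+6.1+6.8+0.8+6.3 = 24.9
The minimum is 12.9 s via 6 → 8 → 2 → 12.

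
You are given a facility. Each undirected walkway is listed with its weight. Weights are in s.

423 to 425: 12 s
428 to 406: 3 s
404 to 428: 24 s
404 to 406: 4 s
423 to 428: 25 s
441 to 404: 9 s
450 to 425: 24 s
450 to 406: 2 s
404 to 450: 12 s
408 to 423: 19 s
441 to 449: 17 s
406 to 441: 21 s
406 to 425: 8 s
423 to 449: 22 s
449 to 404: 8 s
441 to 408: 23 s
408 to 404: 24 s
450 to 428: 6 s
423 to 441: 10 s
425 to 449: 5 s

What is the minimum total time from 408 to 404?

Shortest distances from 408:
408: 0
423: 19  (via 408)
441: 23  (via 408)
404: 24  (via 408)
Shortest route: 408 → 404 = 24 s.

24 s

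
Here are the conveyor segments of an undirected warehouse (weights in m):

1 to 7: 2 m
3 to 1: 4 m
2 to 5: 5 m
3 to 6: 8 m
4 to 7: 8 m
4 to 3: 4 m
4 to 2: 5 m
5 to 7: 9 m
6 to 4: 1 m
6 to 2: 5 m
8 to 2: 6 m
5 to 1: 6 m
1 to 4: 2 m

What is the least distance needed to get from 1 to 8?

Enumerating some paths:
1 - 4 - 6 - 2 - 8: 2+1+5+6 = 14
1 - 4 - 2 - 8: 2+5+6 = 13
Cheapest is 1 - 4 - 2 - 8 at 13 m.

13 m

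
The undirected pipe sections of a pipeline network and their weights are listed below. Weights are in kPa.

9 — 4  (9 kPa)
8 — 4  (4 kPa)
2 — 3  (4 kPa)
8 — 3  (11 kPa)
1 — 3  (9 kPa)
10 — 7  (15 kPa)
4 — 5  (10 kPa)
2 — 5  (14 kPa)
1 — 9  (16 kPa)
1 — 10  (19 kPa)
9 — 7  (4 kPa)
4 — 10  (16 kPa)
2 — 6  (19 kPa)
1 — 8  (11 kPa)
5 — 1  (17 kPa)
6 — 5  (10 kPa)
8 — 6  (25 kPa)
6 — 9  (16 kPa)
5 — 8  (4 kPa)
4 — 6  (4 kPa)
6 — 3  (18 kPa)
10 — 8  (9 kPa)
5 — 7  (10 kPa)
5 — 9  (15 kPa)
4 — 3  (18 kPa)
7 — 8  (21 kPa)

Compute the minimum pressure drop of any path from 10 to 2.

Running Dijkstra from 10:
10: 0
8: 9  (via 10)
4: 13  (via 8)
5: 13  (via 8)
7: 15  (via 10)
6: 17  (via 4)
1: 19  (via 10)
9: 19  (via 7)
3: 20  (via 8)
2: 24  (via 3)
Shortest route: 10 → 8 → 3 → 2 = 24 kPa.

24 kPa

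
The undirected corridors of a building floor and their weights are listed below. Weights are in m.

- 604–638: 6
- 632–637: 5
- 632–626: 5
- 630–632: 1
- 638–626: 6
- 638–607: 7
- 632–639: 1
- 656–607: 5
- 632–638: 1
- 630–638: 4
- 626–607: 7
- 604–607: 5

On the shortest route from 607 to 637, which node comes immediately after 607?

Enumerating some paths:
607–638–630–632–637: 7+4+1+5 = 17
607–604–638–632–637: 5+6+1+5 = 17
607–638–632–637: 7+1+5 = 13
607–626–632–637: 7+5+5 = 17
Cheapest is 607–638–632–637 at 13 m.
So from 607 the first move is to 638.

638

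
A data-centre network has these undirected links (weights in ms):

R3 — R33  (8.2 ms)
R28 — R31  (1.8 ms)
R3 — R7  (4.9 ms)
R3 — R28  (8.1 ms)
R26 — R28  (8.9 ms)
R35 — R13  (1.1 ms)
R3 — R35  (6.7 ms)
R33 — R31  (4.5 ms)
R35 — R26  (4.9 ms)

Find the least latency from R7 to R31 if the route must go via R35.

27.2 ms

Shortest R7→R35: R7 → R3 → R35 = 11.6
Shortest R35→R31: R35 → R26 → R28 → R31 = 15.6
Total via R35: 11.6 + 15.6 = 27.2 ms.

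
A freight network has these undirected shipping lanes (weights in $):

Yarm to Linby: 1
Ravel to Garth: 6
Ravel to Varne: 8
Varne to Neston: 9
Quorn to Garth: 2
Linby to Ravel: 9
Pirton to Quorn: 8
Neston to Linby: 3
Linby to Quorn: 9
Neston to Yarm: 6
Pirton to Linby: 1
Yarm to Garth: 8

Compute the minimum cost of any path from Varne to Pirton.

$13

Compare a few routes:
Varne–Neston–Yarm–Linby–Pirton: 9+6+1+1 = 17
Varne–Neston–Linby–Pirton: 9+3+1 = 13
Cheapest is Varne–Neston–Linby–Pirton at $13.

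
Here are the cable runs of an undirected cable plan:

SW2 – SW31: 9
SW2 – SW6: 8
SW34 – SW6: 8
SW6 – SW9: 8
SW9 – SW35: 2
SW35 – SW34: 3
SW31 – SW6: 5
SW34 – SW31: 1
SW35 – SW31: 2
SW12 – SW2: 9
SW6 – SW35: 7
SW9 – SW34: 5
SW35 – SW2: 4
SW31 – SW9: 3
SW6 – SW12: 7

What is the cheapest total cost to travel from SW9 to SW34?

4

Compare a few routes:
SW9 → SW34: 5 = 5
SW9 → SW31 → SW34: 3+1 = 4
SW9 → SW35 → SW31 → SW34: 2+2+1 = 5
Cheapest is SW9 → SW31 → SW34 at 4.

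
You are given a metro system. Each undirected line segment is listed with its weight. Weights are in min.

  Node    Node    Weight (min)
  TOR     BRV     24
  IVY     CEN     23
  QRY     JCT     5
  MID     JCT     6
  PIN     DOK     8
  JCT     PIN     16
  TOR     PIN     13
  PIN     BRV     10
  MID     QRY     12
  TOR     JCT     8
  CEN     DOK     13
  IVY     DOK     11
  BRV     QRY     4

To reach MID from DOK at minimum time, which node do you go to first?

Enumerating some paths:
DOK - PIN - JCT - MID: 8+16+6 = 30
DOK - PIN - BRV - QRY - JCT - MID: 8+10+4+5+6 = 33
Cheapest is DOK - PIN - JCT - MID at 30 min.
So from DOK the first move is to PIN.

PIN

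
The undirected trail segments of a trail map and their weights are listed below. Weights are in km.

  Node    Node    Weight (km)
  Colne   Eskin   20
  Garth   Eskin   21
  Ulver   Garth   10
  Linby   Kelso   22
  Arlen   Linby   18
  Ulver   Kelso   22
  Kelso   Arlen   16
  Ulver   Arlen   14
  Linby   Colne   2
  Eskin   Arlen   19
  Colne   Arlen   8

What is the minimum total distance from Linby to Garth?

34 km

Settle nodes by increasing distance from Linby:
Linby: 0
Colne: 2  (via Linby)
Arlen: 10  (via Colne)
Eskin: 22  (via Colne)
Kelso: 22  (via Linby)
Ulver: 24  (via Arlen)
Garth: 34  (via Ulver)
Shortest route: Linby → Colne → Arlen → Ulver → Garth = 34 km.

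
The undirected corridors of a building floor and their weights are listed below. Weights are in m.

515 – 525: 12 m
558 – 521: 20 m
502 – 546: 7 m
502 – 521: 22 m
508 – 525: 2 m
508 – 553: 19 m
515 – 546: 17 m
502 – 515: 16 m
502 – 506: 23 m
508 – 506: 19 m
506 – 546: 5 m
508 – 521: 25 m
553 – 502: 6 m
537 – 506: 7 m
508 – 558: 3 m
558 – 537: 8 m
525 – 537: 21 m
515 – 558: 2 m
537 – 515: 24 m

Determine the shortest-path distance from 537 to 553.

25 m

Settle nodes by increasing distance from 537:
537: 0
506: 7  (via 537)
558: 8  (via 537)
515: 10  (via 558)
508: 11  (via 558)
546: 12  (via 506)
525: 13  (via 508)
502: 19  (via 546)
553: 25  (via 502)
Shortest route: 537–506–546–502–553 = 25 m.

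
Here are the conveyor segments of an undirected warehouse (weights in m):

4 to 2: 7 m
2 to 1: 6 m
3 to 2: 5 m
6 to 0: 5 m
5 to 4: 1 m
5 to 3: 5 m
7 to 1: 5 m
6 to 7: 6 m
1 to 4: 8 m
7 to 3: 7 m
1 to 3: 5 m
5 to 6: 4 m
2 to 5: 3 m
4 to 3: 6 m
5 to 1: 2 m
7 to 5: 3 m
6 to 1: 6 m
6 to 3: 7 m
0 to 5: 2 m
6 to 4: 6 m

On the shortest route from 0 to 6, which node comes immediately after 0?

6

Candidate routes:
0–5–6: 2+4 = 6
0–6: 5 = 5
0–5–4–6: 2+1+6 = 9
The minimum is 5 m via 0–6.
So from 0 the first move is to 6.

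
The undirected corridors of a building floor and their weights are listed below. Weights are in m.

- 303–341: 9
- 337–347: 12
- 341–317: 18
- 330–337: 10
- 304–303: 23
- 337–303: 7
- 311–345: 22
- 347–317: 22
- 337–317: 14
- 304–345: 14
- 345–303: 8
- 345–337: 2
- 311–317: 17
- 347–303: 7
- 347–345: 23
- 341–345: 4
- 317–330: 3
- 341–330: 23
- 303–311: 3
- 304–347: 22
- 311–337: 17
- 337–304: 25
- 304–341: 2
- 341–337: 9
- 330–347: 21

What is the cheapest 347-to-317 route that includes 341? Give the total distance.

Best 347 to 341: 347 → 303 → 341 costing 16
Shortest 341→317: 341 → 317 = 18
Total via 341: 16 + 18 = 34 m.

34 m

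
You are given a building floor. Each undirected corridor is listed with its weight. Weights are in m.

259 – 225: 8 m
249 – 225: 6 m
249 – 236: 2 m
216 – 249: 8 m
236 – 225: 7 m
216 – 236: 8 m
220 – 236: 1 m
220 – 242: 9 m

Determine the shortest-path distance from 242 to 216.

Candidate routes:
242 - 220 - 236 - 249 - 216: 9+1+2+8 = 20
242 - 220 - 236 - 216: 9+1+8 = 18
242 - 220 - 236 - 225 - 249 - 216: 9+1+7+6+8 = 31
The minimum is 18 m via 242 - 220 - 236 - 216.

18 m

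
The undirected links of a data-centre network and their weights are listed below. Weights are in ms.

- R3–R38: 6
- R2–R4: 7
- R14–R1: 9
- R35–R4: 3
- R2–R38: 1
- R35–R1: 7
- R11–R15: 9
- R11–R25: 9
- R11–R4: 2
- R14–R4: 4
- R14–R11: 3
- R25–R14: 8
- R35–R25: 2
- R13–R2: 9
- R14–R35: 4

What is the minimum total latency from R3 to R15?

Enumerating some paths:
R3 - R38 - R2 - R4 - R11 - R15: 6+1+7+2+9 = 25
R3 - R38 - R2 - R4 - R14 - R11 - R15: 6+1+7+4+3+9 = 30
Cheapest is R3 - R38 - R2 - R4 - R11 - R15 at 25 ms.

25 ms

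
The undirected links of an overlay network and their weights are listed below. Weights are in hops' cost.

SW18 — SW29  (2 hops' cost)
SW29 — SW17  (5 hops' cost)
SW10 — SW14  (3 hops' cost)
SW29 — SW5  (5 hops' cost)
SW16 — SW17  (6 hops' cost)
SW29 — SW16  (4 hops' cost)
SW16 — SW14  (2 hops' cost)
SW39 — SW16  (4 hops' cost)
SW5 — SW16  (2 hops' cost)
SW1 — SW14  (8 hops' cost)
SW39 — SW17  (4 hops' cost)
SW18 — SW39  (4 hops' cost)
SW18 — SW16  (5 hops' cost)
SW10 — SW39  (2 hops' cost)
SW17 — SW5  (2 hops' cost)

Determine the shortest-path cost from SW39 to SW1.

Running Dijkstra from SW39:
SW39: 0
SW10: 2  (via SW39)
SW18: 4  (via SW39)
SW17: 4  (via SW39)
SW16: 4  (via SW39)
SW14: 5  (via SW10)
SW5: 6  (via SW17)
SW29: 6  (via SW18)
SW1: 13  (via SW14)
Shortest route: SW39 → SW10 → SW14 → SW1 = 13 hops' cost.

13 hops' cost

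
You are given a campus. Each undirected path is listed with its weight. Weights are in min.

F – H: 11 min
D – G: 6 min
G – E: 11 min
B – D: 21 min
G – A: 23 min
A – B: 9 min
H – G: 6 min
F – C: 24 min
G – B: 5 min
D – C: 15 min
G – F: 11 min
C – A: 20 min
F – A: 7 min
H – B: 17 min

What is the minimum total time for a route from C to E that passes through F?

46 min

Shortest C→F: C–F = 24
Shortest F→E: F–G–E = 22
Total via F: 24 + 22 = 46 min.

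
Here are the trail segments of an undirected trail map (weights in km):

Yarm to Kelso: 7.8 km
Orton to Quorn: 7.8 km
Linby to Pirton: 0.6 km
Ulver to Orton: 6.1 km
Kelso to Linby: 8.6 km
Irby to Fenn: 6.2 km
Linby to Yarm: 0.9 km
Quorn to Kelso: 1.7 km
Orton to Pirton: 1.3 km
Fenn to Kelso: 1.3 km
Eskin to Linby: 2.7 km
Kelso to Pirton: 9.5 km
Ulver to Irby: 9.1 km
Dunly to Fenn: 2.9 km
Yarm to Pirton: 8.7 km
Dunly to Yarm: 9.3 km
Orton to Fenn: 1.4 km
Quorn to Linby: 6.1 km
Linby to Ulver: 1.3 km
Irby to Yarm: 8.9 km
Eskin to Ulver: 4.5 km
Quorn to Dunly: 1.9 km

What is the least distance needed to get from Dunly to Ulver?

Shortest distances from Dunly:
Dunly: 0
Quorn: 1.9  (via Dunly)
Fenn: 2.9  (via Dunly)
Kelso: 3.6  (via Quorn)
Orton: 4.3  (via Fenn)
Pirton: 5.6  (via Orton)
Linby: 6.2  (via Pirton)
Yarm: 7.1  (via Linby)
Ulver: 7.5  (via Linby)
Shortest route: Dunly–Fenn–Orton–Pirton–Linby–Ulver = 7.5 km.

7.5 km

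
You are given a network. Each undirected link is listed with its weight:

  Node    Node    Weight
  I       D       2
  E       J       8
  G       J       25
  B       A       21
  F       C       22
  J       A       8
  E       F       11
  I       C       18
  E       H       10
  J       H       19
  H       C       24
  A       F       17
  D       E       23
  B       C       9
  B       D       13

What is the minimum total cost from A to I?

36

Running Dijkstra from A:
A: 0
J: 8  (via A)
E: 16  (via J)
F: 17  (via A)
B: 21  (via A)
H: 26  (via E)
C: 30  (via B)
G: 33  (via J)
D: 34  (via B)
I: 36  (via D)
Shortest route: A → B → D → I = 36.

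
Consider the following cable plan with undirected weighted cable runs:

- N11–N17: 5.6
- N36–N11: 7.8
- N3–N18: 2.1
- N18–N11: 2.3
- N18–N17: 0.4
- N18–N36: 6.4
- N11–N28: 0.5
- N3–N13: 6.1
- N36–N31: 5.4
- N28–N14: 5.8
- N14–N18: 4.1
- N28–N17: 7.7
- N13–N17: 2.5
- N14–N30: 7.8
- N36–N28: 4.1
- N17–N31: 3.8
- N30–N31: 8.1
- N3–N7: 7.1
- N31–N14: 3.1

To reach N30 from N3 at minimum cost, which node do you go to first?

N18

Candidate routes:
N3 - N18 - N14 - N30: 2.1+4.1+7.8 = 14
N3 - N18 - N17 - N31 - N30: 2.1+0.4+3.8+8.1 = 14.4
N3 - N18 - N14 - N31 - N30: 2.1+4.1+3.1+8.1 = 17.4
N3 - N18 - N17 - N31 - N14 - N30: 2.1+0.4+3.8+3.1+7.8 = 17.2
The minimum is 14 via N3 - N18 - N14 - N30.
So from N3 the first move is to N18.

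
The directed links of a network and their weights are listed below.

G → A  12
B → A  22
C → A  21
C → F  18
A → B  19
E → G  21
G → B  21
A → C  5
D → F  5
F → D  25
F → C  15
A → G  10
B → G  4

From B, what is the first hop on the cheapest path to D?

Enumerating some paths:
B - G - A - C - F - D: 4+12+5+18+25 = 64
B - A - C - F - D: 22+5+18+25 = 70
The minimum is 64 via B - G - A - C - F - D.
So from B the first move is to G.

G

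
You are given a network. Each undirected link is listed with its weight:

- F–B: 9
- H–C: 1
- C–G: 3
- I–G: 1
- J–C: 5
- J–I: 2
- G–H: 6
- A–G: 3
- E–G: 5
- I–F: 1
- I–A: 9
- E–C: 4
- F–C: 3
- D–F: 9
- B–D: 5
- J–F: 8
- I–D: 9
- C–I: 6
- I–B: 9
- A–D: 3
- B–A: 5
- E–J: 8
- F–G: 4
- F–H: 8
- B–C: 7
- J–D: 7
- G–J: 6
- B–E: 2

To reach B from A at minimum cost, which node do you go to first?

B

Candidate routes:
A - D - B: 3+5 = 8
A - B: 5 = 5
Cheapest is A - B at 5.
So from A the first move is to B.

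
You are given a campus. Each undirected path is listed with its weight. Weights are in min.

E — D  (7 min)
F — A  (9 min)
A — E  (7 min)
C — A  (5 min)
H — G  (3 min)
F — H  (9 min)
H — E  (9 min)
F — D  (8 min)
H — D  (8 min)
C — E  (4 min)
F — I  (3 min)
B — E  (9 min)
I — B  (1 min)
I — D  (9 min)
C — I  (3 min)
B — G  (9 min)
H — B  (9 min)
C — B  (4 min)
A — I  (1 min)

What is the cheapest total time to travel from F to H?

Settle nodes by increasing distance from F:
F: 0
I: 3  (via F)
A: 4  (via I)
B: 4  (via I)
C: 6  (via I)
D: 8  (via F)
H: 9  (via F)
Shortest route: F → H = 9 min.

9 min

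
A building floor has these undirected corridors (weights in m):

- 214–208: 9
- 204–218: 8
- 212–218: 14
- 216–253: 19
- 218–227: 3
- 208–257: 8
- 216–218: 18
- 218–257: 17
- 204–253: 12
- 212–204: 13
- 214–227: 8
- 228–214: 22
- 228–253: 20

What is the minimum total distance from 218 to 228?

Shortest distances from 218:
218: 0
227: 3  (via 218)
204: 8  (via 218)
214: 11  (via 227)
212: 14  (via 218)
257: 17  (via 218)
216: 18  (via 218)
253: 20  (via 204)
208: 20  (via 214)
228: 33  (via 214)
Shortest route: 218 → 227 → 214 → 228 = 33 m.

33 m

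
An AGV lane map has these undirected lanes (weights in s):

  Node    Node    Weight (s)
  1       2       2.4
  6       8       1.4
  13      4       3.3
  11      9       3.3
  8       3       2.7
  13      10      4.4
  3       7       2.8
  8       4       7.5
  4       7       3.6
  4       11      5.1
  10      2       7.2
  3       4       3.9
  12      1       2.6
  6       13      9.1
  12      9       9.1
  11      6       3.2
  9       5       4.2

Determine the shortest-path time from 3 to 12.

19.7 s

Candidate routes:
3 → 4 → 11 → 9 → 12: 3.9+5.1+3.3+9.1 = 21.4
3 → 7 → 4 → 11 → 9 → 12: 2.8+3.6+5.1+3.3+9.1 = 23.9
3 → 8 → 6 → 11 → 9 → 12: 2.7+1.4+3.2+3.3+9.1 = 19.7
3 → 4 → 13 → 10 → 2 → 1 → 12: 3.9+3.3+4.4+7.2+2.4+2.6 = 23.8
Cheapest is 3 → 8 → 6 → 11 → 9 → 12 at 19.7 s.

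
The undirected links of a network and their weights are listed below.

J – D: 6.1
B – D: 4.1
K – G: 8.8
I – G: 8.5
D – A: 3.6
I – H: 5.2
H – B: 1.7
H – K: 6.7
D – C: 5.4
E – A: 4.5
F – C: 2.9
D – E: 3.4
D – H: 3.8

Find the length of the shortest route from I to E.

12.4

Candidate routes:
I–H–B–D–E: 5.2+1.7+4.1+3.4 = 14.4
I–H–D–E: 5.2+3.8+3.4 = 12.4
Cheapest is I–H–D–E at 12.4.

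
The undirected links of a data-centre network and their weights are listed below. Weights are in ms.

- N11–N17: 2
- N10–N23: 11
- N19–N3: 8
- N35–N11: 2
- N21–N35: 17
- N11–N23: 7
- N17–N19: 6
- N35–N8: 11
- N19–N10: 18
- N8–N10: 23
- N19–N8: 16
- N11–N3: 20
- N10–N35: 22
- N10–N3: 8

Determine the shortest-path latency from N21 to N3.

Compare a few routes:
N21–N35–N10–N3: 17+22+8 = 47
N21–N35–N11–N23–N10–N3: 17+2+7+11+8 = 45
N21–N35–N11–N3: 17+2+20 = 39
N21–N35–N11–N17–N19–N3: 17+2+2+6+8 = 35
The minimum is 35 ms via N21–N35–N11–N17–N19–N3.

35 ms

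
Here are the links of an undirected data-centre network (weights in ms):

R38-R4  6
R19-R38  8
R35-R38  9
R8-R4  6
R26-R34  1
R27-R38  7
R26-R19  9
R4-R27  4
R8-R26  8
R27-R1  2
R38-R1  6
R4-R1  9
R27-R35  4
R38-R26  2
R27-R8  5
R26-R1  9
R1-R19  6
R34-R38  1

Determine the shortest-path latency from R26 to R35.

Shortest distances from R26:
R26: 0
R34: 1  (via R26)
R38: 2  (via R26)
R1: 8  (via R38)
R8: 8  (via R26)
R4: 8  (via R38)
R19: 9  (via R26)
R27: 9  (via R38)
R35: 11  (via R38)
Shortest route: R26 → R38 → R35 = 11 ms.

11 ms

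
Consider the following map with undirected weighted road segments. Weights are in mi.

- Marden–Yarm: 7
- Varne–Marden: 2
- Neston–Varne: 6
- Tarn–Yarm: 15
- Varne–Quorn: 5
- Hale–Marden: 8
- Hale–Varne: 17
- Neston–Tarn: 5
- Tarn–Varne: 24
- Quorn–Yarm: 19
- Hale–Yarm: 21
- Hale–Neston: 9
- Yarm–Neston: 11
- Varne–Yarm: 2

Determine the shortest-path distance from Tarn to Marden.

Shortest distances from Tarn:
Tarn: 0
Neston: 5  (via Tarn)
Varne: 11  (via Neston)
Marden: 13  (via Varne)
Shortest route: Tarn–Neston–Varne–Marden = 13 mi.

13 mi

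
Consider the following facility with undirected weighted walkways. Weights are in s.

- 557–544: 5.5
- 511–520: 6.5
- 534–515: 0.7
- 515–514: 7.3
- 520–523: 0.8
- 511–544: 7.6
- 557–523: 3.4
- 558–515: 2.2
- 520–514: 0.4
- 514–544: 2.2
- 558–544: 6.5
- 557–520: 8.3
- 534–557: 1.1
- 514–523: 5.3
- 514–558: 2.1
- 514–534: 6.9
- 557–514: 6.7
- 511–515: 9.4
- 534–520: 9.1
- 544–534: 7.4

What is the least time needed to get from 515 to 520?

4.7 s

Settle nodes by increasing distance from 515:
515: 0
534: 0.7  (via 515)
557: 1.8  (via 534)
558: 2.2  (via 515)
514: 4.3  (via 558)
520: 4.7  (via 514)
Shortest route: 515–558–514–520 = 4.7 s.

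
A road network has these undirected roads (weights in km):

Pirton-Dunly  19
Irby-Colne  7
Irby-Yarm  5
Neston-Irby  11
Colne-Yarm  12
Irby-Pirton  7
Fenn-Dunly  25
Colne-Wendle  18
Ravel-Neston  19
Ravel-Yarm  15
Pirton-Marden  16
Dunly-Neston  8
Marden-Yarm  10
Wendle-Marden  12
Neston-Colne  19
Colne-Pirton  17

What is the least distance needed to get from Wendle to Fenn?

Candidate routes:
Wendle–Marden–Yarm–Irby–Neston–Dunly–Fenn: 12+10+5+11+8+25 = 71
Wendle–Colne–Neston–Dunly–Fenn: 18+19+8+25 = 70
Wendle–Colne–Irby–Neston–Dunly–Fenn: 18+7+11+8+25 = 69
The minimum is 69 km via Wendle–Colne–Irby–Neston–Dunly–Fenn.

69 km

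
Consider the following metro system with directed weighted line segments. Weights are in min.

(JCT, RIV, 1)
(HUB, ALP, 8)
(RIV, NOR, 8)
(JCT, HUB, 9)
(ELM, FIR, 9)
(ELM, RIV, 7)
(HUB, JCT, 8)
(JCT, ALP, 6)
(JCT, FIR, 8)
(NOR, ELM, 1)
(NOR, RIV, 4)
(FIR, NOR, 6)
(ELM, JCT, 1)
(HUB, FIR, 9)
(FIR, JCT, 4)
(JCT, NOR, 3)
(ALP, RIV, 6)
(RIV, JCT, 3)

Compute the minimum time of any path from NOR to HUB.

11 min

Compare a few routes:
NOR - ELM - JCT - HUB: 1+1+9 = 11
NOR - RIV - JCT - HUB: 4+3+9 = 16
NOR - ELM - RIV - JCT - HUB: 1+7+3+9 = 20
The minimum is 11 min via NOR - ELM - JCT - HUB.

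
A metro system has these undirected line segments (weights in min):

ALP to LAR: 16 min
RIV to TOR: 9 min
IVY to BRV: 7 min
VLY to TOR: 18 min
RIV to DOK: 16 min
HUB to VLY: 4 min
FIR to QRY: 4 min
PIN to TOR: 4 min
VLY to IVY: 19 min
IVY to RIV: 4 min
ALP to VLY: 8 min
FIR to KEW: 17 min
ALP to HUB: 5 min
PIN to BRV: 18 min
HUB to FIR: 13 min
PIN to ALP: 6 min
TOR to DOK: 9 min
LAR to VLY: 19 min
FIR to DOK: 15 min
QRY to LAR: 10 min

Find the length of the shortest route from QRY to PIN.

28 min

Shortest distances from QRY:
QRY: 0
FIR: 4  (via QRY)
LAR: 10  (via QRY)
HUB: 17  (via FIR)
DOK: 19  (via FIR)
VLY: 21  (via HUB)
KEW: 21  (via FIR)
ALP: 22  (via HUB)
TOR: 28  (via DOK)
PIN: 28  (via ALP)
Shortest route: QRY → FIR → HUB → ALP → PIN = 28 min.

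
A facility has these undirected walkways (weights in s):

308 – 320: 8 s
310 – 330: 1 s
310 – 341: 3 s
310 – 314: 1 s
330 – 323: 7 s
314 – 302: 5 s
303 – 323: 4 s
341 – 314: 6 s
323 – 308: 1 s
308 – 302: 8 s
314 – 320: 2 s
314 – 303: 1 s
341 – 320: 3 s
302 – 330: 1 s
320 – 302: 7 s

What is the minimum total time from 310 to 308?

Shortest distances from 310:
310: 0
314: 1  (via 310)
330: 1  (via 310)
302: 2  (via 330)
303: 2  (via 314)
341: 3  (via 310)
320: 3  (via 314)
323: 6  (via 303)
308: 7  (via 323)
Shortest route: 310–314–303–323–308 = 7 s.

7 s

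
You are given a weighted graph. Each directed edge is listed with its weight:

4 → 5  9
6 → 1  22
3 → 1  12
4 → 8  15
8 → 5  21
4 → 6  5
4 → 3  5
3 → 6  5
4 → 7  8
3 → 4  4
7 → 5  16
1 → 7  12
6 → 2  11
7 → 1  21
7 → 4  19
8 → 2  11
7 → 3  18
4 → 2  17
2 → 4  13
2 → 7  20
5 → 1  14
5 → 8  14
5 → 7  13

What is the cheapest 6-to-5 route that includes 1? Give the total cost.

50

Shortest 6→1: 6 → 1 = 22
Best 1 to 5: 1 → 7 → 5 costing 28
Total via 1: 22 + 28 = 50.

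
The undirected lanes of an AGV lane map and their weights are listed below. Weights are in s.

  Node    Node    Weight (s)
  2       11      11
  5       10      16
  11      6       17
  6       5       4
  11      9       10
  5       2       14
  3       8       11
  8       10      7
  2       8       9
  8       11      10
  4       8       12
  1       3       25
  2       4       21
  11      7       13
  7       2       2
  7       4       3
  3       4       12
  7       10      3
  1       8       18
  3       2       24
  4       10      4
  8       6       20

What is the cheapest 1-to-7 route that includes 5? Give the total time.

57 s

Shortest 1→5: 1 → 8 → 10 → 5 = 41
Best 5 to 7: 5 → 2 → 7 costing 16
Total via 5: 41 + 16 = 57 s.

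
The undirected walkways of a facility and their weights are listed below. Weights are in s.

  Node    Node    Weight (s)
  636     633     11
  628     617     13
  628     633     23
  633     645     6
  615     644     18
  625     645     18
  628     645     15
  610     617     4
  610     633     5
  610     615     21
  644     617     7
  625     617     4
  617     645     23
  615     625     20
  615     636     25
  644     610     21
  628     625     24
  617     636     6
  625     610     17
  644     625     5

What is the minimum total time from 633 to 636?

11 s

Candidate routes:
633–636: 11 = 11
633–610–617–636: 5+4+6 = 15
Cheapest is 633–636 at 11 s.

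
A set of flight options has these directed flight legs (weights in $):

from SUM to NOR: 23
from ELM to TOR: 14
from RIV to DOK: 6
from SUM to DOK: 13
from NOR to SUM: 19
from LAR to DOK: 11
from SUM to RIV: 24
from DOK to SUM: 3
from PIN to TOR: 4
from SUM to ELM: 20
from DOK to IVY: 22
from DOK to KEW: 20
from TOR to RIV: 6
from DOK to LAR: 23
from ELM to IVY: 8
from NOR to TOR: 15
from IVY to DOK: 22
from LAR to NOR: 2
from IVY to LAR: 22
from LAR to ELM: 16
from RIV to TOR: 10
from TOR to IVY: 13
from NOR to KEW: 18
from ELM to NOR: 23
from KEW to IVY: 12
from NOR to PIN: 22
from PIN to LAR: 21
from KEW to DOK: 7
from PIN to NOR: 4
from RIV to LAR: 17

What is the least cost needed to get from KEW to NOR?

$32

Compare a few routes:
KEW → IVY → LAR → NOR: 12+22+2 = 36
KEW → DOK → SUM → NOR: 7+3+23 = 33
KEW → DOK → IVY → LAR → NOR: 7+22+22+2 = 53
KEW → DOK → LAR → NOR: 7+23+2 = 32
The minimum is $32 via KEW → DOK → LAR → NOR.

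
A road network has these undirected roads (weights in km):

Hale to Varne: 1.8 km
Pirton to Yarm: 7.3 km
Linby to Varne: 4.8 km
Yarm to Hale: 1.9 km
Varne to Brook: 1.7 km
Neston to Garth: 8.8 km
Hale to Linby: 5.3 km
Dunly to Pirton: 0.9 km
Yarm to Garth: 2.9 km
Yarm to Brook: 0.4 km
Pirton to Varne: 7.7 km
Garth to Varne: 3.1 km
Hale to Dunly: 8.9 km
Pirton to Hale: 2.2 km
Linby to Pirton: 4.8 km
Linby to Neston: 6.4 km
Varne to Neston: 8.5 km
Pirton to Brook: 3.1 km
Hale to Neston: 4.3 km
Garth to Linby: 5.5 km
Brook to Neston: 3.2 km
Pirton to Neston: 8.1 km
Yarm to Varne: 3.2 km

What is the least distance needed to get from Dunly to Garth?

Compare a few routes:
Dunly–Pirton–Brook–Yarm–Garth: 0.9+3.1+0.4+2.9 = 7.3
Dunly–Pirton–Hale–Yarm–Garth: 0.9+2.2+1.9+2.9 = 7.9
Cheapest is Dunly–Pirton–Brook–Yarm–Garth at 7.3 km.

7.3 km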